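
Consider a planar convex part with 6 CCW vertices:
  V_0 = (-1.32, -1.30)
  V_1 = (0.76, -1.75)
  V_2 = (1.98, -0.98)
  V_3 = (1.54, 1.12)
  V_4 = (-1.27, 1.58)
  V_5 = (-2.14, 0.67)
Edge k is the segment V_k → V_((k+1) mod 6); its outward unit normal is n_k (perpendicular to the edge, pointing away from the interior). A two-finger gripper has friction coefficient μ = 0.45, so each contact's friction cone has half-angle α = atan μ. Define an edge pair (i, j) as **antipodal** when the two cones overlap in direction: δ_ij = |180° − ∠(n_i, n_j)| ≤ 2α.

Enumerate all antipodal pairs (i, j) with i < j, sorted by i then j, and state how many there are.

count = 4; pairs: (0,3), (1,3), (1,4), (2,5)

α = atan 0.45 = 24.23°;  2α = 48.46°
n_0 = (-0.2115, -0.9774)
n_1 = (+0.5337, -0.8457)
n_2 = (+0.9787, +0.2051)
n_3 = (+0.1616, +0.9869)
n_4 = (-0.7228, +0.6910)
n_5 = (-0.9232, -0.3843)
  (0,1): δ = 135.53°  ·
  (0,2): δ = 65.96°  ·
  (0,3): δ = 2.91°  ✓
  (0,4): δ = 58.49°  ·
  (0,5): δ = 124.81°  ·
  (1,2): δ = 110.42°  ·
  (1,3): δ = 41.55°  ✓
  (1,4): δ = 14.03°  ✓
  (1,5): δ = 80.34°  ·
  (2,3): δ = 111.13°  ·
  (2,4): δ = 55.55°  ·
  (2,5): δ = 10.77°  ✓
  (3,4): δ = 124.42°  ·
  (3,5): δ = 58.10°  ·
  (4,5): δ = 113.69°  ·
antipodal pairs: 4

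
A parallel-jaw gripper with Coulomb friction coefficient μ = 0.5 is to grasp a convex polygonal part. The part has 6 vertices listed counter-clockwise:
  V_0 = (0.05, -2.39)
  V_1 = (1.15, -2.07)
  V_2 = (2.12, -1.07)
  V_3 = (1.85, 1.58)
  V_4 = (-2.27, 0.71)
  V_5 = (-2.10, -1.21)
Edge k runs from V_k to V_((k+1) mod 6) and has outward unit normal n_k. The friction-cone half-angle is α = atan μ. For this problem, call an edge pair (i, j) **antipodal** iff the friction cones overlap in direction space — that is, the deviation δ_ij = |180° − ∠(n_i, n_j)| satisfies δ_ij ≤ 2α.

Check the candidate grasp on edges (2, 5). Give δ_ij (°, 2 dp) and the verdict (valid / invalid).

α = atan 0.5 = 26.57°;  2α = 53.13°
edge 2: e_2 = (-0.27, +2.65);  n_2 = (+0.9948, +0.1014)
edge 5: e_5 = (+2.15, -1.18);  n_5 = (-0.4811, -0.8766)
∠(n_2, n_5) = 124.58°
δ = |180° − 124.58°| = 55.42°
55.42° > 2α = 53.13°  →  invalid

δ = 55.42°, invalid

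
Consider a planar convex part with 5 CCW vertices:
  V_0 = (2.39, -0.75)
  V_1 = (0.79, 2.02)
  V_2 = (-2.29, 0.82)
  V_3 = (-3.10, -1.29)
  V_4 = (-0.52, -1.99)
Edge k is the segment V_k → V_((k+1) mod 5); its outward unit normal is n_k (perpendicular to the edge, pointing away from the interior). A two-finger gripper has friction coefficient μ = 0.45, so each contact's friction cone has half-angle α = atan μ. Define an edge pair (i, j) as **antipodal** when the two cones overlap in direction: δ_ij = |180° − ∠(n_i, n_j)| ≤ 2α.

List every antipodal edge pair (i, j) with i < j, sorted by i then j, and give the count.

count = 4; pairs: (0,3), (1,3), (1,4), (2,4)

α = atan 0.45 = 24.23°;  2α = 48.46°
n_0 = (+0.8659, +0.5002)
n_1 = (-0.3630, +0.9318)
n_2 = (-0.9336, +0.3584)
n_3 = (-0.2619, -0.9651)
n_4 = (+0.3920, -0.9200)
  (0,1): δ = 98.73°  ·
  (0,2): δ = 51.01°  ·
  (0,3): δ = 44.81°  ✓
  (0,4): δ = 83.07°  ·
  (1,2): δ = 132.29°  ·
  (1,3): δ = 36.47°  ✓
  (1,4): δ = 1.79°  ✓
  (2,3): δ = 84.18°  ·
  (2,4): δ = 45.92°  ✓
  (3,4): δ = 141.74°  ·
antipodal pairs: 4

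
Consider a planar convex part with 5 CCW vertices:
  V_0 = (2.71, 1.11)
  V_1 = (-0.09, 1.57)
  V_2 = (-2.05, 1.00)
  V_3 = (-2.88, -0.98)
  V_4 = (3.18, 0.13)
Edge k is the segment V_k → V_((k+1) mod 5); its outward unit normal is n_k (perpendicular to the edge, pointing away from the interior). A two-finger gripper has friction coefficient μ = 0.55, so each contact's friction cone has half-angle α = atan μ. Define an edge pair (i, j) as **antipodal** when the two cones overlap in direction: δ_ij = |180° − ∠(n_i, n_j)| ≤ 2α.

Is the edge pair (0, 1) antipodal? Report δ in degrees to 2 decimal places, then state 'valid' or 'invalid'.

δ = 154.46°, invalid

α = atan 0.55 = 28.81°;  2α = 57.62°
edge 0: e_0 = (-2.80, +0.46);  n_0 = (+0.1621, +0.9868)
edge 1: e_1 = (-1.96, -0.57);  n_1 = (-0.2792, +0.9602)
∠(n_0, n_1) = 25.54°
δ = |180° − 25.54°| = 154.46°
154.46° > 2α = 57.62°  →  invalid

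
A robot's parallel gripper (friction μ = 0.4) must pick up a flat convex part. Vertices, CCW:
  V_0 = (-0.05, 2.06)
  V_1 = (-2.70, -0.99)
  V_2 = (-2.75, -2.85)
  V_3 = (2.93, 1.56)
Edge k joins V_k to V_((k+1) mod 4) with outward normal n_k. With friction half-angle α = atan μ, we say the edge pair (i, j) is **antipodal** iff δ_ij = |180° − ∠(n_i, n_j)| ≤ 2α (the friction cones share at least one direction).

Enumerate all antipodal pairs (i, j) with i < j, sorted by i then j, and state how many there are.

count = 1; pairs: (0,2)

α = atan 0.4 = 21.80°;  2α = 43.60°
n_0 = (-0.7549, +0.6559)
n_1 = (-0.9996, +0.0269)
n_2 = (+0.6133, -0.7899)
n_3 = (+0.1655, +0.9862)
  (0,1): δ = 140.55°  ·
  (0,2): δ = 11.19°  ✓
  (0,3): δ = 121.46°  ·
  (1,2): δ = 50.63°  ·
  (1,3): δ = 82.02°  ·
  (2,3): δ = 47.35°  ·
antipodal pairs: 1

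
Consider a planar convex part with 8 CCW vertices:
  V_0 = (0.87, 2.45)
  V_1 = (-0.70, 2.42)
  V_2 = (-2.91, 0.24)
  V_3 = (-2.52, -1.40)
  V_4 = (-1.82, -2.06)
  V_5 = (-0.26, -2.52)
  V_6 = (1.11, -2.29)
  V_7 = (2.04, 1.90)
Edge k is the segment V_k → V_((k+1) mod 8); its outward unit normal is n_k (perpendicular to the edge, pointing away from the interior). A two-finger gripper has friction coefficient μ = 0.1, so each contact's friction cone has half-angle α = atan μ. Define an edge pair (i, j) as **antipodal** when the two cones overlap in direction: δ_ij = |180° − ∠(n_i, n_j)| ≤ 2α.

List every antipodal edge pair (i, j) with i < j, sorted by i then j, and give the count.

count = 2; pairs: (0,5), (4,7)

α = atan 0.1 = 5.71°;  2α = 11.42°
n_0 = (-0.0191, +0.9998)
n_1 = (-0.7023, +0.7119)
n_2 = (-0.9729, -0.2314)
n_3 = (-0.6860, -0.7276)
n_4 = (-0.2828, -0.9592)
n_5 = (+0.1656, -0.9862)
n_6 = (+0.9762, -0.2167)
n_7 = (+0.4254, +0.9050)
  (0,1): δ = 136.49°  ·
  (0,2): δ = 77.72°  ·
  (0,3): δ = 44.41°  ·
  (0,4): δ = 17.52°  ·
  (0,5): δ = 8.44°  ✓
  (0,6): δ = 76.39°  ·
  (0,7): δ = 153.73°  ·
  (1,2): δ = 121.23°  ·
  (1,3): δ = 87.92°  ·
  (1,4): δ = 61.04°  ·
  (1,5): δ = 35.08°  ·
  (1,6): δ = 32.88°  ·
  (1,7): δ = 110.21°  ·
  (2,3): δ = 146.69°  ·
  (2,4): δ = 119.81°  ·
  (2,5): δ = 93.85°  ·
  (2,6): δ = 25.89°  ·
  (2,7): δ = 51.45°  ·
  (3,4): δ = 153.11°  ·
  (3,5): δ = 127.15°  ·
  (3,6): δ = 59.20°  ·
  (3,7): δ = 18.14°  ·
  (4,5): δ = 154.04°  ·
  (4,6): δ = 86.09°  ·
  (4,7): δ = 8.75°  ✓
  (5,6): δ = 112.04°  ·
  (5,7): δ = 34.71°  ·
  (6,7): δ = 102.66°  ·
antipodal pairs: 2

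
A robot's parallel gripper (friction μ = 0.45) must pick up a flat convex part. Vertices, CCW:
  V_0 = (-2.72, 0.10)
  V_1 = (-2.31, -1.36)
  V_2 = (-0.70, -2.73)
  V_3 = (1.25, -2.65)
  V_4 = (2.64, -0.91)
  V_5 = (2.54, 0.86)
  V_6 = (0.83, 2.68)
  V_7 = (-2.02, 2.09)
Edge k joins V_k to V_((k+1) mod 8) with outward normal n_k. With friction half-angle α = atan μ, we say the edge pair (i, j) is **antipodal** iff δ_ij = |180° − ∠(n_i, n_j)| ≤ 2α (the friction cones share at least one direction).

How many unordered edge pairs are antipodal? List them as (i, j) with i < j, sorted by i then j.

count = 8; pairs: (0,4), (0,5), (1,4), (1,5), (2,6), (3,6), (3,7), (4,7)

α = atan 0.45 = 24.23°;  2α = 48.46°
n_0 = (-0.9628, -0.2704)
n_1 = (-0.6481, -0.7616)
n_2 = (+0.0410, -0.9992)
n_3 = (+0.7813, -0.6241)
n_4 = (+0.9984, +0.0564)
n_5 = (+0.7288, +0.6847)
n_6 = (-0.2027, +0.9792)
n_7 = (-0.9433, +0.3318)
  (0,1): δ = 146.08°  ·
  (0,2): δ = 103.34°  ·
  (0,3): δ = 54.31°  ·
  (0,4): δ = 12.45°  ✓
  (0,5): δ = 27.53°  ✓
  (0,6): δ = 86.01°  ·
  (0,7): δ = 144.93°  ·
  (1,2): δ = 137.26°  ·
  (1,3): δ = 88.22°  ·
  (1,4): δ = 46.37°  ✓
  (1,5): δ = 6.39°  ✓
  (1,6): δ = 52.09°  ·
  (1,7): δ = 111.02°  ·
  (2,3): δ = 130.97°  ·
  (2,4): δ = 89.12°  ·
  (2,5): δ = 49.13°  ·
  (2,6): δ = 9.35°  ✓
  (2,7): δ = 68.27°  ·
  (3,4): δ = 138.15°  ·
  (3,5): δ = 98.17°  ·
  (3,6): δ = 39.68°  ✓
  (3,7): δ = 19.24°  ✓
  (4,5): δ = 140.02°  ·
  (4,6): δ = 81.54°  ·
  (4,7): δ = 22.61°  ✓
  (5,6): δ = 121.52°  ·
  (5,7): δ = 62.59°  ·
  (6,7): δ = 121.08°  ·
antipodal pairs: 8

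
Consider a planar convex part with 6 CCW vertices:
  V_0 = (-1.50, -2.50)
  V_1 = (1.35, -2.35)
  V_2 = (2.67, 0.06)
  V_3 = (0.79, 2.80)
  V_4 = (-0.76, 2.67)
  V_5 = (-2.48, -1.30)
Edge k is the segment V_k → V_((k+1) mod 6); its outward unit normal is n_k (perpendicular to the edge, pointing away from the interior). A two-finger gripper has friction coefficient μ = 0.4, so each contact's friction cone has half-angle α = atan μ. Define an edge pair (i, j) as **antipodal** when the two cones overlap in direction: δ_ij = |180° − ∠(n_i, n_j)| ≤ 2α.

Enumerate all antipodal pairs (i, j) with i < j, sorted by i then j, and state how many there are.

count = 3; pairs: (0,3), (1,4), (2,5)

α = atan 0.4 = 21.80°;  2α = 43.60°
n_0 = (+0.0526, -0.9986)
n_1 = (+0.8771, -0.4804)
n_2 = (+0.8246, +0.5658)
n_3 = (-0.0836, +0.9965)
n_4 = (-0.9176, +0.3975)
n_5 = (-0.7745, -0.6325)
  (0,1): δ = 121.72°  ·
  (0,2): δ = 58.56°  ·
  (0,3): δ = 1.78°  ✓
  (0,4): δ = 63.56°  ·
  (0,5): δ = 126.22°  ·
  (1,2): δ = 116.83°  ·
  (1,3): δ = 56.50°  ·
  (1,4): δ = 5.29°  ✓
  (1,5): δ = 67.95°  ·
  (2,3): δ = 119.66°  ·
  (2,4): δ = 57.88°  ·
  (2,5): δ = 4.78°  ✓
  (3,4): δ = 118.22°  ·
  (3,5): δ = 55.56°  ·
  (4,5): δ = 117.34°  ·
antipodal pairs: 3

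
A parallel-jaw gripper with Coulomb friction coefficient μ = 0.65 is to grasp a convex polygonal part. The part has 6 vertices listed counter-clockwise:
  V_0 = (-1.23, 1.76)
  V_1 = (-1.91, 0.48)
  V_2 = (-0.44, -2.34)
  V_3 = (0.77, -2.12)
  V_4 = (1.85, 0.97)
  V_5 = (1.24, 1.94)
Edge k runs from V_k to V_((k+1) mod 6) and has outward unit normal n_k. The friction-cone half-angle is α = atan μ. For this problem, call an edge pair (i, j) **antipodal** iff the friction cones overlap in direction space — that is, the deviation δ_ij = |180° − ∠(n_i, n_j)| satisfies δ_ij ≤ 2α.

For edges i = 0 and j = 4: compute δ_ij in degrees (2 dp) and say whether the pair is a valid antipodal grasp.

α = atan 0.65 = 33.02°;  2α = 66.05°
edge 0: e_0 = (-0.68, -1.28);  n_0 = (-0.8831, +0.4692)
edge 4: e_4 = (-0.61, +0.97);  n_4 = (+0.8465, +0.5324)
∠(n_0, n_4) = 119.86°
δ = |180° − 119.86°| = 60.14°
60.14° ≤ 2α = 66.05°  →  valid

δ = 60.14°, valid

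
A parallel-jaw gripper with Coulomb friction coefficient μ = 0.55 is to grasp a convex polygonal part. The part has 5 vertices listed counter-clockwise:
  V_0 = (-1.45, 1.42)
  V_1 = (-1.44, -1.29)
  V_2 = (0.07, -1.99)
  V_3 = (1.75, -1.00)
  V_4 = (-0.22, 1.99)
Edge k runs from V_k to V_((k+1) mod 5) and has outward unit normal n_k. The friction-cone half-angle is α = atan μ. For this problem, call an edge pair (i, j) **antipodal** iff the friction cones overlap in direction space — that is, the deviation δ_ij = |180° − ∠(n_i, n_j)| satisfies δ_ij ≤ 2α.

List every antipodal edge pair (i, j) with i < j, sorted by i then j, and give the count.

count = 4; pairs: (0,3), (1,3), (1,4), (2,4)

α = atan 0.55 = 28.81°;  2α = 57.62°
n_0 = (-1.0000, -0.0037)
n_1 = (-0.4206, -0.9073)
n_2 = (+0.5077, -0.8615)
n_3 = (+0.8350, +0.5502)
n_4 = (-0.4205, +0.9073)
  (0,1): δ = 115.08°  ·
  (0,2): δ = 59.70°  ·
  (0,3): δ = 33.17°  ✓
  (0,4): δ = 114.65°  ·
  (1,2): δ = 124.62°  ·
  (1,3): δ = 31.75°  ✓
  (1,4): δ = 49.74°  ✓
  (2,3): δ = 87.13°  ·
  (2,4): δ = 5.65°  ✓
  (3,4): δ = 98.52°  ·
antipodal pairs: 4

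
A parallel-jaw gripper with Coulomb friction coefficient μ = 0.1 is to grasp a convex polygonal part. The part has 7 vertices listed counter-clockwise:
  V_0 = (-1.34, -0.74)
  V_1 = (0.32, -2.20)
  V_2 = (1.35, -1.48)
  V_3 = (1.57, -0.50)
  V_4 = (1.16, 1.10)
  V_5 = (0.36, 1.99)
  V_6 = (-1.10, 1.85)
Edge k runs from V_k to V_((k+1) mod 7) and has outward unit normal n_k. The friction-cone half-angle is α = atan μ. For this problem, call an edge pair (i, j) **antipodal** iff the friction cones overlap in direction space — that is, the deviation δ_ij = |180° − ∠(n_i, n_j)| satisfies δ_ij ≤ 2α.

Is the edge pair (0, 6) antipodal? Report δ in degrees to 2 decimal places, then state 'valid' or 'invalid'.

α = atan 0.1 = 5.71°;  2α = 11.42°
edge 0: e_0 = (+1.66, -1.46);  n_0 = (-0.6604, -0.7509)
edge 6: e_6 = (-0.24, -2.59);  n_6 = (-0.9957, +0.0923)
∠(n_0, n_6) = 53.96°
δ = |180° − 53.96°| = 126.04°
126.04° > 2α = 11.42°  →  invalid

δ = 126.04°, invalid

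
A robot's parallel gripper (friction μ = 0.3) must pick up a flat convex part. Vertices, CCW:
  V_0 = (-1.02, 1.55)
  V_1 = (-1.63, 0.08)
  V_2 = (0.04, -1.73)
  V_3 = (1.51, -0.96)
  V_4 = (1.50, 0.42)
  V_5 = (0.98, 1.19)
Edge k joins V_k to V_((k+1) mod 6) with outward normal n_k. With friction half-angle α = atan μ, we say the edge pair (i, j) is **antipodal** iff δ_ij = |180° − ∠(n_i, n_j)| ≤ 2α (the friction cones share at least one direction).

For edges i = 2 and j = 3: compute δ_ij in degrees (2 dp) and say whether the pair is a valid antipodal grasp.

α = atan 0.3 = 16.70°;  2α = 33.40°
edge 2: e_2 = (+1.47, +0.77);  n_2 = (+0.4640, -0.8858)
edge 3: e_3 = (-0.01, +1.38);  n_3 = (+1.0000, +0.0072)
∠(n_2, n_3) = 62.77°
δ = |180° − 62.77°| = 117.23°
117.23° > 2α = 33.40°  →  invalid

δ = 117.23°, invalid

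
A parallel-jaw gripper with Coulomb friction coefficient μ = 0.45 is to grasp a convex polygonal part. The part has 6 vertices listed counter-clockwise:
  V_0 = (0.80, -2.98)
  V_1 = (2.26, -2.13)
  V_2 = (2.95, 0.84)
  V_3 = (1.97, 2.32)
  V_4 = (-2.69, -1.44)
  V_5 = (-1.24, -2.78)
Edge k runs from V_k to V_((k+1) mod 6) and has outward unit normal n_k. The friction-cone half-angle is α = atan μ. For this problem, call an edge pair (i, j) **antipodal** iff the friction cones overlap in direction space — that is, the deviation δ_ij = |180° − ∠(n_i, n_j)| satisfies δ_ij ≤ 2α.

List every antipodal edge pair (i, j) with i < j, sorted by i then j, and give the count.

count = 4; pairs: (0,3), (1,3), (2,4), (3,5)

α = atan 0.45 = 24.23°;  2α = 48.46°
n_0 = (+0.5031, -0.8642)
n_1 = (+0.9741, -0.2263)
n_2 = (+0.8338, +0.5521)
n_3 = (-0.6279, +0.7783)
n_4 = (-0.6787, -0.7344)
n_5 = (-0.0976, -0.9952)
  (0,1): δ = 133.29°  ·
  (0,2): δ = 86.70°  ·
  (0,3): δ = 8.69°  ✓
  (0,4): δ = 107.05°  ·
  (0,5): δ = 144.19°  ·
  (1,2): δ = 133.41°  ·
  (1,3): δ = 38.02°  ✓
  (1,4): δ = 60.34°  ·
  (1,5): δ = 97.48°  ·
  (2,3): δ = 84.61°  ·
  (2,4): δ = 13.75°  ✓
  (2,5): δ = 50.89°  ·
  (3,4): δ = 81.64°  ·
  (3,5): δ = 44.50°  ✓
  (4,5): δ = 142.86°  ·
antipodal pairs: 4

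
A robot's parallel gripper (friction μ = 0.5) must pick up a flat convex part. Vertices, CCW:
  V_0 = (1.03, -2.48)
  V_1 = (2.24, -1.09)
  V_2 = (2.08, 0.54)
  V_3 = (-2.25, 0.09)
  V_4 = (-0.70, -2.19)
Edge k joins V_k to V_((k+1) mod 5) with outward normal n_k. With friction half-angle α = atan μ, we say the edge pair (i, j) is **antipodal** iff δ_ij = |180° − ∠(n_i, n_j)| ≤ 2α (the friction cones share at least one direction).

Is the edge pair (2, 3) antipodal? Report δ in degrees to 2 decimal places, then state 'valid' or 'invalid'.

α = atan 0.5 = 26.57°;  2α = 53.13°
edge 2: e_2 = (-4.33, -0.45);  n_2 = (-0.1034, +0.9946)
edge 3: e_3 = (+1.55, -2.28);  n_3 = (-0.8270, -0.5622)
∠(n_2, n_3) = 118.28°
δ = |180° − 118.28°| = 61.72°
61.72° > 2α = 53.13°  →  invalid

δ = 61.72°, invalid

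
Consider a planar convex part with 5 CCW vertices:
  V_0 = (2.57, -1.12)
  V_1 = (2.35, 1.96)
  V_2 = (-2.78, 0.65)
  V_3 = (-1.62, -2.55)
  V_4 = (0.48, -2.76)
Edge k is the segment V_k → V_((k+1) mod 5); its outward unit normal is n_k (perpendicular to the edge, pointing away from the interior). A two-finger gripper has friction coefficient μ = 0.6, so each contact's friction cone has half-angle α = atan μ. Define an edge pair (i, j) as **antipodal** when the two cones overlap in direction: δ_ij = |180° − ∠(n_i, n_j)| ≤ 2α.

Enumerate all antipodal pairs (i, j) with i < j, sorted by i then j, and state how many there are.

count = 3; pairs: (0,2), (1,3), (1,4)

α = atan 0.6 = 30.96°;  2α = 61.93°
n_0 = (+0.9975, +0.0712)
n_1 = (-0.2474, +0.9689)
n_2 = (-0.9401, -0.3408)
n_3 = (-0.0995, -0.9950)
n_4 = (+0.6173, -0.7867)
  (0,1): δ = 79.76°  ·
  (0,2): δ = 15.84°  ✓
  (0,3): δ = 80.20°  ·
  (0,4): δ = 124.04°  ·
  (1,2): δ = 84.40°  ·
  (1,3): δ = 20.04°  ✓
  (1,4): δ = 23.80°  ✓
  (2,3): δ = 115.64°  ·
  (2,4): δ = 71.80°  ·
  (3,4): δ = 136.17°  ·
antipodal pairs: 3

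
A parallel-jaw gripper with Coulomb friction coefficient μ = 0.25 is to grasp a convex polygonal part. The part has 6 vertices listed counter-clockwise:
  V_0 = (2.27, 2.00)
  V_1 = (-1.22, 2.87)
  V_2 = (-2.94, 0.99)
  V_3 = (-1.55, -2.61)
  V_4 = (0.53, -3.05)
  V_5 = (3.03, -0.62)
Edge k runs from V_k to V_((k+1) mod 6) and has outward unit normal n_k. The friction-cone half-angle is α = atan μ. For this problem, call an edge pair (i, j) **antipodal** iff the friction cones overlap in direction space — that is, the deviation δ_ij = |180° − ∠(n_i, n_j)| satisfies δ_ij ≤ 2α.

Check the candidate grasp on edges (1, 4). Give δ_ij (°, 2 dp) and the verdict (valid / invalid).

α = atan 0.25 = 14.04°;  2α = 28.07°
edge 1: e_1 = (-1.72, -1.88);  n_1 = (-0.7378, +0.6750)
edge 4: e_4 = (+2.50, +2.43);  n_4 = (+0.6970, -0.7171)
∠(n_1, n_4) = 176.64°
δ = |180° − 176.64°| = 3.36°
3.36° ≤ 2α = 28.07°  →  valid

δ = 3.36°, valid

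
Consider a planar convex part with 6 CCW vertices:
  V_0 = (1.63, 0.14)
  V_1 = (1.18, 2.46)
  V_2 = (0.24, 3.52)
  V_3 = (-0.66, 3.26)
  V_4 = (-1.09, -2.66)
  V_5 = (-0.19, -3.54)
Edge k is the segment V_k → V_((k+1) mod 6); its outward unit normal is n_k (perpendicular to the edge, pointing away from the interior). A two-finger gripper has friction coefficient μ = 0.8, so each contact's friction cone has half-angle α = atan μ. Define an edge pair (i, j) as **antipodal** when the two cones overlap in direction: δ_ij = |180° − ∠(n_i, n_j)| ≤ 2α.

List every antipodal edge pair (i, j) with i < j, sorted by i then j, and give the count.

α = atan 0.8 = 38.66°;  2α = 77.32°
n_0 = (+0.9817, +0.1904)
n_1 = (+0.7482, +0.6635)
n_2 = (-0.2775, +0.9607)
n_3 = (-0.9974, +0.0724)
n_4 = (-0.6991, -0.7150)
n_5 = (+0.8964, -0.4433)
  (0,1): δ = 149.41°  ·
  (0,2): δ = 84.86°  ·
  (0,3): δ = 15.13°  ✓
  (0,4): δ = 34.67°  ✓
  (0,5): δ = 142.71°  ·
  (1,2): δ = 115.45°  ·
  (1,3): δ = 45.72°  ✓
  (1,4): δ = 4.08°  ✓
  (1,5): δ = 112.12°  ·
  (2,3): δ = 110.27°  ·
  (2,4): δ = 60.47°  ✓
  (2,5): δ = 47.57°  ✓
  (3,4): δ = 130.20°  ·
  (3,5): δ = 22.16°  ✓
  (4,5): δ = 71.96°  ✓
antipodal pairs: 8

count = 8; pairs: (0,3), (0,4), (1,3), (1,4), (2,4), (2,5), (3,5), (4,5)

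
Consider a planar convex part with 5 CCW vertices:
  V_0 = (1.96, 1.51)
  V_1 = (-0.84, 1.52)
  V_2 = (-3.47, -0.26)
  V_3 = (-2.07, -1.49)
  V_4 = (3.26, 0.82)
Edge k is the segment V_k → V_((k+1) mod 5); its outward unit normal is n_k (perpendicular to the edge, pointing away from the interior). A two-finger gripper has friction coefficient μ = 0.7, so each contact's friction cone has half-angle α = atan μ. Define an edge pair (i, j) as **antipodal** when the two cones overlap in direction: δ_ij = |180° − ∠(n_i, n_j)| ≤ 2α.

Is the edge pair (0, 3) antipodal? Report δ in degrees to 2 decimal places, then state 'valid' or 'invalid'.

δ = 23.64°, valid

α = atan 0.7 = 34.99°;  2α = 69.98°
edge 0: e_0 = (-2.80, +0.01);  n_0 = (+0.0036, +1.0000)
edge 3: e_3 = (+5.33, +2.31);  n_3 = (+0.3977, -0.9175)
∠(n_0, n_3) = 156.36°
δ = |180° − 156.36°| = 23.64°
23.64° ≤ 2α = 69.98°  →  valid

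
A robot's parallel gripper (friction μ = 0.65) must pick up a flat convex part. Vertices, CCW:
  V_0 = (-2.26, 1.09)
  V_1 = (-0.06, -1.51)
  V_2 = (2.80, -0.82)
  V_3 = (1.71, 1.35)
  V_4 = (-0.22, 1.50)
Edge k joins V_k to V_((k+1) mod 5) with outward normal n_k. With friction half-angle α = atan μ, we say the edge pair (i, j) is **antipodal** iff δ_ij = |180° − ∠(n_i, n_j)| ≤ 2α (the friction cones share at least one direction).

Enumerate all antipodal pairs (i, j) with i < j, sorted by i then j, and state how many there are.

α = atan 0.65 = 33.02°;  2α = 66.05°
n_0 = (-0.7634, -0.6459)
n_1 = (+0.2345, -0.9721)
n_2 = (+0.8936, +0.4489)
n_3 = (+0.0775, +0.9970)
n_4 = (-0.1970, +0.9804)
  (0,1): δ = 116.67°  ·
  (0,2): δ = 13.57°  ✓
  (0,3): δ = 45.32°  ✓
  (0,4): δ = 61.13°  ✓
  (1,2): δ = 76.89°  ·
  (1,3): δ = 18.01°  ✓
  (1,4): δ = 2.20°  ✓
  (2,3): δ = 121.11°  ·
  (2,4): δ = 105.31°  ·
  (3,4): δ = 164.19°  ·
antipodal pairs: 5

count = 5; pairs: (0,2), (0,3), (0,4), (1,3), (1,4)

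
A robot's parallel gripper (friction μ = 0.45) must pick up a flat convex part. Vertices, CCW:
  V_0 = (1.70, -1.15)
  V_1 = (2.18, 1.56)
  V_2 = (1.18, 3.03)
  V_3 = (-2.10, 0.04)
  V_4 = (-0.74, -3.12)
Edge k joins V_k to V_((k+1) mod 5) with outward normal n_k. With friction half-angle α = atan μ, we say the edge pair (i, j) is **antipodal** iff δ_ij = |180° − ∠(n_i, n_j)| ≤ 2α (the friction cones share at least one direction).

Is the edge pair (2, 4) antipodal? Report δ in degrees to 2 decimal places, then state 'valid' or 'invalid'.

α = atan 0.45 = 24.23°;  2α = 48.46°
edge 2: e_2 = (-3.28, -2.99);  n_2 = (-0.6737, +0.7390)
edge 4: e_4 = (+2.44, +1.97);  n_4 = (+0.6282, -0.7781)
∠(n_2, n_4) = 176.56°
δ = |180° − 176.56°| = 3.44°
3.44° ≤ 2α = 48.46°  →  valid

δ = 3.44°, valid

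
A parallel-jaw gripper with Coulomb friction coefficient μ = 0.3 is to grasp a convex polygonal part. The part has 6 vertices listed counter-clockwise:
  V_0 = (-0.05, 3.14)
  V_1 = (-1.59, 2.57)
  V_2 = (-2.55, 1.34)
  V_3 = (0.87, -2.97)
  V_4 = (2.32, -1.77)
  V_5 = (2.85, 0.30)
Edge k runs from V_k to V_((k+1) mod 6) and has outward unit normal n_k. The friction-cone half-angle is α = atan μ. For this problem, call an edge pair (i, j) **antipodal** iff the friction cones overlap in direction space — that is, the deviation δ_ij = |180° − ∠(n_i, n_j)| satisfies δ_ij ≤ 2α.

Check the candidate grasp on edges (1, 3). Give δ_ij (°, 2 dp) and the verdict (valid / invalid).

α = atan 0.3 = 16.70°;  2α = 33.40°
edge 1: e_1 = (-0.96, -1.23);  n_1 = (-0.7883, +0.6153)
edge 3: e_3 = (+1.45, +1.20);  n_3 = (+0.6376, -0.7704)
∠(n_1, n_3) = 167.58°
δ = |180° − 167.58°| = 12.42°
12.42° ≤ 2α = 33.40°  →  valid

δ = 12.42°, valid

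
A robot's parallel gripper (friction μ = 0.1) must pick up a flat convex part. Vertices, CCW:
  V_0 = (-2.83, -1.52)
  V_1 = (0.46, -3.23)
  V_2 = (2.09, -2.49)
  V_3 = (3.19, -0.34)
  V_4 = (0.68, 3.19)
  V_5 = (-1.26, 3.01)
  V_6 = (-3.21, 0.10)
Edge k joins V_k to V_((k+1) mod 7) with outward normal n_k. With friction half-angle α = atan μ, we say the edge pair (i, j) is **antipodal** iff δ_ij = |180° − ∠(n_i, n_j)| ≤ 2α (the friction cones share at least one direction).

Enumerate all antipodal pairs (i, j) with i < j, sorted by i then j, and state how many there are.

count = 1; pairs: (2,5)

α = atan 0.1 = 5.71°;  2α = 11.42°
n_0 = (-0.4612, -0.8873)
n_1 = (+0.4134, -0.9106)
n_2 = (+0.8902, -0.4555)
n_3 = (+0.8150, +0.5795)
n_4 = (-0.0924, +0.9957)
n_5 = (-0.8307, +0.5567)
n_6 = (-0.9736, -0.2284)
  (0,1): δ = 128.12°  ·
  (0,2): δ = 89.63°  ·
  (0,3): δ = 27.12°  ·
  (0,4): δ = 32.76°  ·
  (0,5): δ = 83.64°  ·
  (0,6): δ = 130.66°  ·
  (1,2): δ = 141.51°  ·
  (1,3): δ = 79.00°  ·
  (1,4): δ = 19.12°  ·
  (1,5): δ = 31.76°  ·
  (1,6): δ = 78.78°  ·
  (2,3): δ = 117.49°  ·
  (2,4): δ = 57.60°  ·
  (2,5): δ = 6.73°  ✓
  (2,6): δ = 40.30°  ·
  (3,4): δ = 120.11°  ·
  (3,5): δ = 69.24°  ·
  (3,6): δ = 22.21°  ·
  (4,5): δ = 129.13°  ·
  (4,6): δ = 82.10°  ·
  (5,6): δ = 132.97°  ·
antipodal pairs: 1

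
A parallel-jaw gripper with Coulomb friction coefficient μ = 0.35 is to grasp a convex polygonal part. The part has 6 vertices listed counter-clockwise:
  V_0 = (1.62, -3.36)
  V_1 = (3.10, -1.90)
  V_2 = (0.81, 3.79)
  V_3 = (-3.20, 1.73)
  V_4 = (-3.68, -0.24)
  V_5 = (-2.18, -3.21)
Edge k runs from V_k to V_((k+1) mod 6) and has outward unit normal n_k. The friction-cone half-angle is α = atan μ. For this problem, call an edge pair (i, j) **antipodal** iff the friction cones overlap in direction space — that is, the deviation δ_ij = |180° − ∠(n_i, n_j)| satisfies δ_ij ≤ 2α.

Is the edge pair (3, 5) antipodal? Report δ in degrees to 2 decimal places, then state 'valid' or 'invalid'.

δ = 78.57°, invalid

α = atan 0.35 = 19.29°;  2α = 38.58°
edge 3: e_3 = (-0.48, -1.97);  n_3 = (-0.9716, +0.2367)
edge 5: e_5 = (+3.80, -0.15);  n_5 = (-0.0394, -0.9992)
∠(n_3, n_5) = 101.43°
δ = |180° − 101.43°| = 78.57°
78.57° > 2α = 38.58°  →  invalid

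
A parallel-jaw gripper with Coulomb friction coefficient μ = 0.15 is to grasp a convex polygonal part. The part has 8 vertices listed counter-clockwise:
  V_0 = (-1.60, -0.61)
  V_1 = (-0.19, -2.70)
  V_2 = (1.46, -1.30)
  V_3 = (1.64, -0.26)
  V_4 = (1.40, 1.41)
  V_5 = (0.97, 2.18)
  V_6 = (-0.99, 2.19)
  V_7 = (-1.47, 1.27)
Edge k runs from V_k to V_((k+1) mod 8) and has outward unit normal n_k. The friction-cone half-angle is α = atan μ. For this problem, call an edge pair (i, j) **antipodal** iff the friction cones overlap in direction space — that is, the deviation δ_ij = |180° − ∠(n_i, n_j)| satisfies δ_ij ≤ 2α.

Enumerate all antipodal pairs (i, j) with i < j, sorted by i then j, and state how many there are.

α = atan 0.15 = 8.53°;  2α = 17.06°
n_0 = (-0.8290, -0.5593)
n_1 = (+0.6470, -0.7625)
n_2 = (+0.9854, -0.1705)
n_3 = (+0.9898, +0.1423)
n_4 = (+0.8731, +0.4876)
n_5 = (+0.0051, +1.0000)
n_6 = (-0.8866, +0.4626)
n_7 = (-0.9976, +0.0690)
  (0,1): δ = 83.69°  ·
  (0,2): δ = 43.82°  ·
  (0,3): δ = 25.83°  ·
  (0,4): δ = 4.82°  ✓
  (0,5): δ = 55.70°  ·
  (0,6): δ = 118.44°  ·
  (0,7): δ = 142.04°  ·
  (1,2): δ = 140.13°  ·
  (1,3): δ = 122.14°  ·
  (1,4): δ = 101.13°  ·
  (1,5): δ = 40.61°  ·
  (1,6): δ = 22.13°  ·
  (1,7): δ = 45.73°  ·
  (2,3): δ = 162.00°  ·
  (2,4): δ = 141.00°  ·
  (2,5): δ = 80.47°  ·
  (2,6): δ = 17.73°  ·
  (2,7): δ = 5.86°  ✓
  (3,4): δ = 159.00°  ·
  (3,5): δ = 98.47°  ·
  (3,6): δ = 35.73°  ·
  (3,7): δ = 12.13°  ✓
  (4,5): δ = 119.47°  ·
  (4,6): δ = 56.73°  ·
  (4,7): δ = 33.14°  ·
  (5,6): δ = 117.26°  ·
  (5,7): δ = 93.66°  ·
  (6,7): δ = 156.40°  ·
antipodal pairs: 3

count = 3; pairs: (0,4), (2,7), (3,7)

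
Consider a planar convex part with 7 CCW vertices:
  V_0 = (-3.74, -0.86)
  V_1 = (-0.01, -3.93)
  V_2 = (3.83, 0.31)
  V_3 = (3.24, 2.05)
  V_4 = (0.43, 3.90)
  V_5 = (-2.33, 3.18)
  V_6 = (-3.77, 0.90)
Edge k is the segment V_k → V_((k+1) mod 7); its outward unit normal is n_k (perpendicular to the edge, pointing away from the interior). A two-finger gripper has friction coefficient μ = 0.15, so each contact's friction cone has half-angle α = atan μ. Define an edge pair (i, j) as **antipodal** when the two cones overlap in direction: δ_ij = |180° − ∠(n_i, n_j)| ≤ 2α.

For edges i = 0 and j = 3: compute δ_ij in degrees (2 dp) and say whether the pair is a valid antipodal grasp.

δ = 6.10°, valid

α = atan 0.15 = 8.53°;  2α = 17.06°
edge 0: e_0 = (+3.73, -3.07);  n_0 = (-0.6355, -0.7721)
edge 3: e_3 = (-2.81, +1.85);  n_3 = (+0.5499, +0.8352)
∠(n_0, n_3) = 173.90°
δ = |180° − 173.90°| = 6.10°
6.10° ≤ 2α = 17.06°  →  valid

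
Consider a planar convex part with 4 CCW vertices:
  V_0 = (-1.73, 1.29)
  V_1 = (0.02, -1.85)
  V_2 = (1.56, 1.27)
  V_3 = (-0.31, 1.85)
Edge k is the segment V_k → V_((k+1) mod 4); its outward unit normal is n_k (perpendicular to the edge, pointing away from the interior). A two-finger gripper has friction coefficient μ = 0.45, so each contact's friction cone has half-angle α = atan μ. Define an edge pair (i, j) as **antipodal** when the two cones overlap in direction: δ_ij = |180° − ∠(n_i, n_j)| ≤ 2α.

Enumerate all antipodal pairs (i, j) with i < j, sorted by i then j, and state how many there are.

α = atan 0.45 = 24.23°;  2α = 48.46°
n_0 = (-0.8735, -0.4868)
n_1 = (+0.8967, -0.4426)
n_2 = (+0.2962, +0.9551)
n_3 = (-0.3669, +0.9303)
  (0,1): δ = 55.40°  ·
  (0,2): δ = 43.64°  ✓
  (0,3): δ = 82.39°  ·
  (1,2): δ = 80.96°  ·
  (1,3): δ = 42.21°  ✓
  (2,3): δ = 141.25°  ·
antipodal pairs: 2

count = 2; pairs: (0,2), (1,3)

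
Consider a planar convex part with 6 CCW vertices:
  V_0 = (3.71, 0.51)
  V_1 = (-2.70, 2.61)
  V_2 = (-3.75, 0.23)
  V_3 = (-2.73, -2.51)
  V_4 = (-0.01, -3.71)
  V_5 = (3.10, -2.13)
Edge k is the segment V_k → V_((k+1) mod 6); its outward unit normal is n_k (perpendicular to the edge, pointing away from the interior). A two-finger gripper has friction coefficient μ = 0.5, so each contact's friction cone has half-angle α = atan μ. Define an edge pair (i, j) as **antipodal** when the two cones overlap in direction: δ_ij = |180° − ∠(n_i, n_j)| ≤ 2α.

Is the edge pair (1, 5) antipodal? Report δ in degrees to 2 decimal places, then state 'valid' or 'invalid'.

α = atan 0.5 = 26.57°;  2α = 53.13°
edge 1: e_1 = (-1.05, -2.38);  n_1 = (-0.9149, +0.4036)
edge 5: e_5 = (+0.61, +2.64);  n_5 = (+0.9743, -0.2251)
∠(n_1, n_5) = 169.20°
δ = |180° − 169.20°| = 10.80°
10.80° ≤ 2α = 53.13°  →  valid

δ = 10.80°, valid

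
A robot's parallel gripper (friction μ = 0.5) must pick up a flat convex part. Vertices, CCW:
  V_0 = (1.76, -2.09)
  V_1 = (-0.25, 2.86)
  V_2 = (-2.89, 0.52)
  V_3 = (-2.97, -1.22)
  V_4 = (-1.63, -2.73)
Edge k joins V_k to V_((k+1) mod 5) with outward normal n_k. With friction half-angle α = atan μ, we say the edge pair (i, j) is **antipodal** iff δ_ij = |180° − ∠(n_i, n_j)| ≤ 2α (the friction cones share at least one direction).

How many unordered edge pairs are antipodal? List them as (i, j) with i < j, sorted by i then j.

α = atan 0.5 = 26.57°;  2α = 53.13°
n_0 = (+0.9265, +0.3762)
n_1 = (-0.6633, +0.7483)
n_2 = (-0.9989, +0.0459)
n_3 = (-0.7480, -0.6637)
n_4 = (+0.1855, -0.9826)
  (0,1): δ = 70.55°  ·
  (0,2): δ = 24.73°  ✓
  (0,3): δ = 19.49°  ✓
  (0,4): δ = 78.59°  ·
  (1,2): δ = 134.19°  ·
  (1,3): δ = 89.97°  ·
  (1,4): δ = 30.86°  ✓
  (2,3): δ = 135.78°  ·
  (2,4): δ = 76.68°  ·
  (3,4): δ = 120.90°  ·
antipodal pairs: 3

count = 3; pairs: (0,2), (0,3), (1,4)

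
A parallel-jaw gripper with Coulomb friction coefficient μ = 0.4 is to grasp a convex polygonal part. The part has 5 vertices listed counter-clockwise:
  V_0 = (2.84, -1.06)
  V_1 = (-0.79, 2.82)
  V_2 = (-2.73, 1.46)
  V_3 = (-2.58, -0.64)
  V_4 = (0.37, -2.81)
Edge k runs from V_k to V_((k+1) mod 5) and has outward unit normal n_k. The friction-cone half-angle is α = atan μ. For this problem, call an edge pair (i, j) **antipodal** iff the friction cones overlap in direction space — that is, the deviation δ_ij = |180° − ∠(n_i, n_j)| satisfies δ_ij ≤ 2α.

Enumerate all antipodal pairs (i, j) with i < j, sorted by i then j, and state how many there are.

α = atan 0.4 = 21.80°;  2α = 43.60°
n_0 = (+0.7302, +0.6832)
n_1 = (-0.5740, +0.8188)
n_2 = (-0.9975, -0.0712)
n_3 = (-0.5925, -0.8055)
n_4 = (+0.5781, -0.8160)
  (0,1): δ = 98.06°  ·
  (0,2): δ = 39.01°  ✓
  (0,3): δ = 10.57°  ✓
  (0,4): δ = 82.22°  ·
  (1,2): δ = 120.95°  ·
  (1,3): δ = 71.37°  ·
  (1,4): δ = 0.29°  ✓
  (2,3): δ = 130.42°  ·
  (2,4): δ = 58.77°  ·
  (3,4): δ = 108.34°  ·
antipodal pairs: 3

count = 3; pairs: (0,2), (0,3), (1,4)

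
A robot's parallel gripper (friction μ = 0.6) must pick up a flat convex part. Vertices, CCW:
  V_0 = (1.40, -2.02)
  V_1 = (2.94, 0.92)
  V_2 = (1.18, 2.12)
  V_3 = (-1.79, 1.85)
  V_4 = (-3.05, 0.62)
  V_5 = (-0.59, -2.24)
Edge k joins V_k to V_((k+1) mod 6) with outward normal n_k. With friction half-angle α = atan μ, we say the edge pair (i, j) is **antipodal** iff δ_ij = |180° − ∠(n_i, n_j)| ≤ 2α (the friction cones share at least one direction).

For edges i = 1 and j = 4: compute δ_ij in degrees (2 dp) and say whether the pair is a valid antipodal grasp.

δ = 15.01°, valid

α = atan 0.6 = 30.96°;  2α = 61.93°
edge 1: e_1 = (-1.76, +1.20);  n_1 = (+0.5633, +0.8262)
edge 4: e_4 = (+2.46, -2.86);  n_4 = (-0.7581, -0.6521)
∠(n_1, n_4) = 164.99°
δ = |180° − 164.99°| = 15.01°
15.01° ≤ 2α = 61.93°  →  valid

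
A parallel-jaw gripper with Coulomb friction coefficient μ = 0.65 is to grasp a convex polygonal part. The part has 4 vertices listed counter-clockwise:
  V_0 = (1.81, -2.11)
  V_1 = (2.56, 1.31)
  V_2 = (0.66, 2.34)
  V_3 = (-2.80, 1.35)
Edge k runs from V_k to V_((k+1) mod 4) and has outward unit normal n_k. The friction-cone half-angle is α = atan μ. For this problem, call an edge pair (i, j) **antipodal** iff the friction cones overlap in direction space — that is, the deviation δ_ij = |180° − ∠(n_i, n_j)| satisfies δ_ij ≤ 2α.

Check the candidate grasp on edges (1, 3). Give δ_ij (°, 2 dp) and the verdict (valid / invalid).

δ = 8.43°, valid

α = atan 0.65 = 33.02°;  2α = 66.05°
edge 1: e_1 = (-1.90, +1.03);  n_1 = (+0.4766, +0.8791)
edge 3: e_3 = (+4.61, -3.46);  n_3 = (-0.6003, -0.7998)
∠(n_1, n_3) = 171.57°
δ = |180° − 171.57°| = 8.43°
8.43° ≤ 2α = 66.05°  →  valid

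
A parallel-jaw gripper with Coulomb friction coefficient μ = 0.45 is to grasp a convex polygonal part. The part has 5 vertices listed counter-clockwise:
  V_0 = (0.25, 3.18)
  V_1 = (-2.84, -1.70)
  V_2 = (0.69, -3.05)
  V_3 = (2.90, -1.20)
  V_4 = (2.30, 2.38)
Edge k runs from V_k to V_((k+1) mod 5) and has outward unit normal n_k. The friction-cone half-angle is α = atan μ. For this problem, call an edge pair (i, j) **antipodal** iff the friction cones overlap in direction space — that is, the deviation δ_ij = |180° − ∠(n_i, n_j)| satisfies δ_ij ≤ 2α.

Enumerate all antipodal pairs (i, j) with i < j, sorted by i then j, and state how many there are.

count = 3; pairs: (0,2), (0,3), (1,4)

α = atan 0.45 = 24.23°;  2α = 48.46°
n_0 = (-0.8449, +0.5350)
n_1 = (-0.3572, -0.9340)
n_2 = (+0.6419, -0.7668)
n_3 = (+0.9862, +0.1653)
n_4 = (+0.3635, +0.9316)
  (0,1): δ = 78.59°  ·
  (0,2): δ = 17.73°  ✓
  (0,3): δ = 41.86°  ✓
  (0,4): δ = 101.02°  ·
  (1,2): δ = 119.14°  ·
  (1,3): δ = 59.56°  ·
  (1,4): δ = 0.39°  ✓
  (2,3): δ = 120.42°  ·
  (2,4): δ = 61.25°  ·
  (3,4): δ = 120.83°  ·
antipodal pairs: 3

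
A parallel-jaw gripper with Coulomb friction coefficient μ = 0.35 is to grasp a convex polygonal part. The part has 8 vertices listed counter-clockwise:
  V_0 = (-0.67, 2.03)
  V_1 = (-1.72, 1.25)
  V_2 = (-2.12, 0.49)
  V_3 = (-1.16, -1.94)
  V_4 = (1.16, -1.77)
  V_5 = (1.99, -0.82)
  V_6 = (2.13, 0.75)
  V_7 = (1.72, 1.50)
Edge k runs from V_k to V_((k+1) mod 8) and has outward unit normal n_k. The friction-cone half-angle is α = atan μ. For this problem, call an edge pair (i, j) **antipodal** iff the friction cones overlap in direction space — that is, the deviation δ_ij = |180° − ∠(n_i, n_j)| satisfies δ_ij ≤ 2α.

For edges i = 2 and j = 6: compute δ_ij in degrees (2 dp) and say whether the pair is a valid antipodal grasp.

δ = 7.11°, valid

α = atan 0.35 = 19.29°;  2α = 38.58°
edge 2: e_2 = (+0.96, -2.43);  n_2 = (-0.9301, -0.3674)
edge 6: e_6 = (-0.41, +0.75);  n_6 = (+0.8774, +0.4797)
∠(n_2, n_6) = 172.89°
δ = |180° − 172.89°| = 7.11°
7.11° ≤ 2α = 38.58°  →  valid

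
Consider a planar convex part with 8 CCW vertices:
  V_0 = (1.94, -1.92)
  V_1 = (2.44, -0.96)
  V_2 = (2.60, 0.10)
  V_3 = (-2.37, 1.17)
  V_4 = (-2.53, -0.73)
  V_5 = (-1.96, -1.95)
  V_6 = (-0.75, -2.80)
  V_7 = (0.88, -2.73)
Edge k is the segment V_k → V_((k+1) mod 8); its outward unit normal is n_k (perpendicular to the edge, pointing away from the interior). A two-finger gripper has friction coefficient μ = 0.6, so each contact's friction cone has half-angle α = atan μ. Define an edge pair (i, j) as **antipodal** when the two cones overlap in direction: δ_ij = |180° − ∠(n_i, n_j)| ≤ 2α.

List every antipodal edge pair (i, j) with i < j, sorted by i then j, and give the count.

count = 9; pairs: (0,3), (0,4), (1,3), (1,4), (2,4), (2,5), (2,6), (2,7), (3,7)

α = atan 0.6 = 30.96°;  2α = 61.93°
n_0 = (+0.8869, -0.4619)
n_1 = (+0.9888, -0.1493)
n_2 = (+0.2105, +0.9776)
n_3 = (-0.9965, +0.0839)
n_4 = (-0.9060, -0.4233)
n_5 = (-0.5748, -0.8183)
n_6 = (+0.0429, -0.9991)
n_7 = (+0.6072, -0.7946)
  (0,1): δ = 161.07°  ·
  (0,2): δ = 74.64°  ·
  (0,3): δ = 22.70°  ✓
  (0,4): δ = 52.55°  ✓
  (0,5): δ = 82.42°  ·
  (0,6): δ = 119.97°  ·
  (0,7): δ = 154.90°  ·
  (1,2): δ = 93.57°  ·
  (1,3): δ = 3.77°  ✓
  (1,4): δ = 33.63°  ✓
  (1,5): δ = 63.50°  ·
  (1,6): δ = 101.04°  ·
  (1,7): δ = 135.97°  ·
  (2,3): δ = 82.66°  ·
  (2,4): δ = 52.81°  ✓
  (2,5): δ = 22.94°  ✓
  (2,6): δ = 14.61°  ✓
  (2,7): δ = 49.54°  ✓
  (3,4): δ = 150.14°  ·
  (3,5): δ = 120.27°  ·
  (3,6): δ = 82.73°  ·
  (3,7): δ = 47.80°  ✓
  (4,5): δ = 150.13°  ·
  (4,6): δ = 112.58°  ·
  (4,7): δ = 77.66°  ·
  (5,6): δ = 142.45°  ·
  (5,7): δ = 107.53°  ·
  (6,7): δ = 145.07°  ·
antipodal pairs: 9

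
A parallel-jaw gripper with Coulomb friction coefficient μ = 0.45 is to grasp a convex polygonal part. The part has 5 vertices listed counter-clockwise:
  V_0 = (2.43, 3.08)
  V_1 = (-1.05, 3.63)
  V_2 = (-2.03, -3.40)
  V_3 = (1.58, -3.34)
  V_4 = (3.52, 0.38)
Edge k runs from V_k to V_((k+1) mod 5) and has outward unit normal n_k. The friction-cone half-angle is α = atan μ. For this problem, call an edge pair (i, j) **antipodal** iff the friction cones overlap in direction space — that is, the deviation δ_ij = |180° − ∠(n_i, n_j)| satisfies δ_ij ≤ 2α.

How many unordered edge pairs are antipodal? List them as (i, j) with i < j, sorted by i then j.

count = 3; pairs: (0,2), (1,3), (1,4)

α = atan 0.45 = 24.23°;  2α = 48.46°
n_0 = (+0.1561, +0.9877)
n_1 = (-0.9904, +0.1381)
n_2 = (+0.0166, -0.9999)
n_3 = (+0.8867, -0.4624)
n_4 = (+0.9273, +0.3743)
  (0,1): δ = 88.95°  ·
  (0,2): δ = 9.93°  ✓
  (0,3): δ = 71.44°  ·
  (0,4): δ = 120.97°  ·
  (1,2): δ = 81.11°  ·
  (1,3): δ = 19.61°  ✓
  (1,4): δ = 29.92°  ✓
  (2,3): δ = 118.49°  ·
  (2,4): δ = 68.97°  ·
  (3,4): δ = 130.47°  ·
antipodal pairs: 3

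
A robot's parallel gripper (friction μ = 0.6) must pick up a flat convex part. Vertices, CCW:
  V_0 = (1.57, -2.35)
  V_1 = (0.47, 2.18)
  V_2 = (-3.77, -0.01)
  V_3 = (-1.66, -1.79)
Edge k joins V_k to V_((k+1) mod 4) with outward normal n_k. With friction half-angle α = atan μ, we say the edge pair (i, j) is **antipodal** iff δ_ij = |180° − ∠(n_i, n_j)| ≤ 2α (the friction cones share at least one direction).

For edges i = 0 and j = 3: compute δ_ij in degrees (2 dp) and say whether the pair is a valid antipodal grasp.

δ = 66.52°, invalid

α = atan 0.6 = 30.96°;  2α = 61.93°
edge 0: e_0 = (-1.10, +4.53);  n_0 = (+0.9718, +0.2360)
edge 3: e_3 = (+3.23, -0.56);  n_3 = (-0.1708, -0.9853)
∠(n_0, n_3) = 113.48°
δ = |180° − 113.48°| = 66.52°
66.52° > 2α = 61.93°  →  invalid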